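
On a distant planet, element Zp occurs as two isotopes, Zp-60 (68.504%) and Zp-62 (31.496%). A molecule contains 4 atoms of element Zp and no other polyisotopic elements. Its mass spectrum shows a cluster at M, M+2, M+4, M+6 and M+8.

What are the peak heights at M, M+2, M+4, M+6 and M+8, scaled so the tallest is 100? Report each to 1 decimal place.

Expanding (0.68504 + 0.31496)^4:
P(M) = 0.68504^4 = 0.220224
P(M+2) = 4 × 0.68504^3 × 0.31496^1 = 0.405008
P(M+4) = 6 × 0.68504^2 × 0.31496^2 = 0.279315
P(M+6) = 4 × 0.68504^1 × 0.31496^3 = 0.085613
P(M+8) = 0.31496^4 = 0.009841
The M+2 peak is largest (0.405008); scaling to 100 gives 54.4 : 100.0 : 69.0 : 21.1 : 2.4.

54.4 : 100.0 : 69.0 : 21.1 : 2.4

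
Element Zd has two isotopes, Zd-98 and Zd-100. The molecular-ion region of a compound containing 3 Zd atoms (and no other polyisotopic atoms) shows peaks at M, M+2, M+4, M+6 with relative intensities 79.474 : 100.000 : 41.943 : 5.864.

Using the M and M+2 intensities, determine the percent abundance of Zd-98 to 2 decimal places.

If p is the fraction of Zd that is Zd-98, then I(M+2)/I(M) = [C(3,1)·p^2·(1−p)] / p^3 = 3·(1−p)/p = 100.000/79.474 = 1.2583
(1−p)/p = 1.2583/3 = 0.4194  ⇒  p = 1/(1 + 0.4194) = 0.7045
Zd-98: 70.45%, Zd-100: 29.55%.

70.45%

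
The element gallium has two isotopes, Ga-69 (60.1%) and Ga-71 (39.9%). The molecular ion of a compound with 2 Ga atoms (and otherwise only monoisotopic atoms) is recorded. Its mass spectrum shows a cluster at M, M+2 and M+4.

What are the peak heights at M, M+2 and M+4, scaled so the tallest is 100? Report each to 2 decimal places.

Expanding (0.601 + 0.399)^2:
P(M) = 0.601^2 = 0.361201
P(M+2) = 2 × 0.601^1 × 0.399^1 = 0.479598
P(M+4) = 0.399^2 = 0.159201
The M+2 peak is largest (0.479598); scaling to 100 gives 75.31 : 100.00 : 33.19.

75.31 : 100.00 : 33.19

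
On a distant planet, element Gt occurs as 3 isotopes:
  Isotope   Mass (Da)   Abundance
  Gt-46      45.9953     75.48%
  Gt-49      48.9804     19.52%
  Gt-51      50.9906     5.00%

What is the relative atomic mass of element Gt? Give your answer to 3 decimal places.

46.828 Da

Weight each isotope mass by its fractional abundance: 0.7548 × 45.9953 + 0.1952 × 48.9804 + 0.0500 × 50.9906
= 34.71725 + 9.56097 + 2.54953 = 46.82775 Da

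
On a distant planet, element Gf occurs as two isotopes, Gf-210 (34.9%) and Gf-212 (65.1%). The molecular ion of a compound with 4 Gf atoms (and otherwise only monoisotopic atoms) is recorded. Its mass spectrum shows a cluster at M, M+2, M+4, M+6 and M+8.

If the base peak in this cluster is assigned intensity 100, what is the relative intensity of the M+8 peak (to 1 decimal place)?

Term probabilities: M 0.0148, M+2 0.1107, M+4 0.3097, M+6 0.3851, M+8 0.1796. Base peak = M+6.
P(M+6) = C(4,3) × 0.349^1 × 0.651^3 = 4 × 0.3490 × 0.27589445 = 0.385149 (base)
P(M+8) = C(4,4) × 0.349^0 × 0.651^4 = 1 × 1.0000 × 0.17960729 = 0.179607
Relative intensity = 0.179607 / 0.385149 × 100 = 46.6

46.6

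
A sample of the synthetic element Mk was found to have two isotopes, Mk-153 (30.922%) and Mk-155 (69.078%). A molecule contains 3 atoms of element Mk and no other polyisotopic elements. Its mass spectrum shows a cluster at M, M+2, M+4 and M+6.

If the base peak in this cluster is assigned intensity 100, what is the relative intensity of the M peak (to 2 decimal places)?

Binomial terms of (0.30922 + 0.69078)^3: M 0.0296, M+2 0.1982, M+4 0.4427, M+6 0.3296 → M+4 is the base peak.
P(M+4) = C(3,2) × 0.30922^1 × 0.69078^2 = 3 × 0.30922 × 0.47717701 = 0.442658 (base)
P(M) = C(3,0) × 0.30922^3 × 0.69078^0 = 1 × 0.02956669 × 1.0000 = 0.029567
Relative intensity = 0.029567 / 0.442658 × 100 = 6.68

6.68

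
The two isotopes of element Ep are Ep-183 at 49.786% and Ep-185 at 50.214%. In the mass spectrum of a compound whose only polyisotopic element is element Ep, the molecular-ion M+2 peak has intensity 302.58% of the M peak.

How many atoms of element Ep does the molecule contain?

3

For n independent Ep atoms, I(M+2)/I(M) = n · (abundance Ep-185) / (abundance Ep-183) = n · 0.50214/0.49786.
n = 3.0258 × 0.49786/0.50214 = 3.00 ≈ 3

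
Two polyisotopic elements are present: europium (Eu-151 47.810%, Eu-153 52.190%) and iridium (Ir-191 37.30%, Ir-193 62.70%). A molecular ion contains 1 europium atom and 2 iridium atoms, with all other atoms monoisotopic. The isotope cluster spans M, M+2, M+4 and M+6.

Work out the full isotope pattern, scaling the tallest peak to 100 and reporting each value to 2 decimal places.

15.40 : 68.56 : 100.00 : 47.49

Europium pattern (n=1): 0.4781 : 0.5219
Iridium pattern (n=2): 0.139129 : 0.467742 : 0.393129
Convolve the two distributions (both contribute in 2-u steps):
  M: 0.4781×0.139129 = 0.066518
  M+2: 0.4781×0.467742 + 0.5219×0.139129 = 0.296239
  M+4: 0.4781×0.393129 + 0.5219×0.467742 = 0.432070
  M+6: 0.5219×0.393129 = 0.205174
Scale to base peak (0.432070) = 100: 15.40 : 68.56 : 100.00 : 47.49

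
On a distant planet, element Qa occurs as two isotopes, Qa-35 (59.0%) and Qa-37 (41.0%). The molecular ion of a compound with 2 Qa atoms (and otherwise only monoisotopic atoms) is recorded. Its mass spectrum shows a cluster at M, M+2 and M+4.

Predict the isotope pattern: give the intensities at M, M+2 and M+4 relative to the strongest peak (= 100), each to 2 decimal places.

71.95 : 100.00 : 34.75

Expanding (0.590 + 0.410)^2:
P(M) = 0.590^2 = 0.348100
P(M+2) = 2 × 0.590^1 × 0.410^1 = 0.483800
P(M+4) = 0.410^2 = 0.168100
The M+2 peak is largest (0.483800); scaling to 100 gives 71.95 : 100.00 : 34.75.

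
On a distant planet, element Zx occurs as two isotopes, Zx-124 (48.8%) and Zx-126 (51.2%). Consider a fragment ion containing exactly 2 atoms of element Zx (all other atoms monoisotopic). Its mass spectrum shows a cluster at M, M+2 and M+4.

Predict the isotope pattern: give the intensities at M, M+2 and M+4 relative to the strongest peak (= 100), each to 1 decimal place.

Expanding (0.488 + 0.512)^2:
P(M) = 0.488^2 = 0.238144
P(M+2) = 2 × 0.488^1 × 0.512^1 = 0.499712
P(M+4) = 0.512^2 = 0.262144
The M+2 peak is largest (0.499712); scaling to 100 gives 47.7 : 100.0 : 52.5.

47.7 : 100.0 : 52.5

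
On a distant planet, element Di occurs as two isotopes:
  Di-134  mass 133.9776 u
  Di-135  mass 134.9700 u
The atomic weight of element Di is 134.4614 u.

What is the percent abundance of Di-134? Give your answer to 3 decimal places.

51.249%

Let x be the fractional abundance of Di-134; then Di-135 has abundance 1 − x.
133.9776·x + 134.9700·(1 − x) = 134.4614
(133.9776 − 134.9700)·x = 134.4614 − 134.9700
x = -0.5086 / -0.9924 = 0.51249 → 51.249% Di-134, 48.751% Di-135.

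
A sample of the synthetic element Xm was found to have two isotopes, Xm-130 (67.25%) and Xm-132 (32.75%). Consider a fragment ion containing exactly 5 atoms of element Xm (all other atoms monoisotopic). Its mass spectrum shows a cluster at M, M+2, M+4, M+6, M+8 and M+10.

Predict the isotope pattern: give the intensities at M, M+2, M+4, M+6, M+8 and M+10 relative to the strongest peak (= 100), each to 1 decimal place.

Each Xm atom is independently Xm-130 (p = 0.6725) or Xm-132 (q = 0.3275); the cluster is the binomial expansion (p + q)^5.
P(M) = 0.6725^5 = 0.137550
P(M+2) = 5 × 0.6725^4 × 0.3275^1 = 0.334927
P(M+4) = 10 × 0.6725^3 × 0.3275^2 = 0.326212
P(M+6) = 10 × 0.6725^2 × 0.3275^3 = 0.158861
P(M+8) = 5 × 0.6725^1 × 0.3275^4 = 0.038682
P(M+10) = 0.3275^5 = 0.003768
The M+2 peak is largest (0.334927); scaling to 100 gives 41.1 : 100.0 : 97.4 : 47.4 : 11.5 : 1.1.

41.1 : 100.0 : 97.4 : 47.4 : 11.5 : 1.1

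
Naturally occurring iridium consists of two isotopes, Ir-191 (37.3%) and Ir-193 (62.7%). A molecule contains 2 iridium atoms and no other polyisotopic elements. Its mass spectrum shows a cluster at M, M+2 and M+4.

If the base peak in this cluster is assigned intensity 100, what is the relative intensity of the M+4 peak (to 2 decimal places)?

Term probabilities: M 0.1391, M+2 0.4677, M+4 0.3931. Base peak = M+2.
P(M+2) = C(2,1) × 0.373^1 × 0.627^1 = 2 × 0.3730 × 0.6270 = 0.467742 (base)
P(M+4) = C(2,2) × 0.373^0 × 0.627^2 = 1 × 1.0000 × 0.393129 = 0.393129
Relative intensity = 0.393129 / 0.467742 × 100 = 84.05

84.05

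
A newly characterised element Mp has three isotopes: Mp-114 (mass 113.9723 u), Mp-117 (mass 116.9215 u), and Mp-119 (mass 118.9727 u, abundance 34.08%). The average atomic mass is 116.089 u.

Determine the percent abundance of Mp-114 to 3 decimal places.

51.931%

The remaining 65.92% is split between Mp-114 (fraction x) and Mp-117 (fraction 0.6592 − x).
Substituting: 113.9723x + 116.9215(0.6592 − x) = 75.54310384
(113.9723 − 116.9215)x = -1.53154896  ⇒  x = 0.51931, y = 0.13989
Mp-114: 51.931%, Mp-117: 13.989%.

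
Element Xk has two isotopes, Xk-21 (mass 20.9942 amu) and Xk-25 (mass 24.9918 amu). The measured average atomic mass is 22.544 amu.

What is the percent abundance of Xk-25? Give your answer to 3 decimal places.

Writing the weighted mean with unknown fraction x of Xk-21:
20.9942·x + 24.9918·(1 − x) = 22.544
(20.9942 − 24.9918)·x = 22.544 − 24.9918
x = -2.4478 / -3.9976 = 0.61232 → 61.232% Xk-21, 38.768% Xk-25.

38.768%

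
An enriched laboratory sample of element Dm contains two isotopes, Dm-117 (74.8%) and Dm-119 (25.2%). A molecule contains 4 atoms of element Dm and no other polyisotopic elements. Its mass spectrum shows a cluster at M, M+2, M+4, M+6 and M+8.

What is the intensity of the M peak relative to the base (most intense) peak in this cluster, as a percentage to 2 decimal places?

Term probabilities: M 0.3130, M+2 0.4219, M+4 0.2132, M+6 0.0479, M+8 0.0040. Base peak = M+2.
P(M+2) = C(4,1) × 0.748^3 × 0.252^1 = 4 × 0.41850899 × 0.2520 = 0.421857 (base)
P(M) = C(4,0) × 0.748^4 × 0.252^0 = 1 × 0.31304473 × 1.0000 = 0.313045
Relative intensity = 0.313045 / 0.421857 × 100 = 74.21

74.21%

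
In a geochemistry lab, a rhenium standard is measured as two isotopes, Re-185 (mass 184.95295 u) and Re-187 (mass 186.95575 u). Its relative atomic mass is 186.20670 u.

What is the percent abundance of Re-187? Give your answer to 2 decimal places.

Writing the weighted mean with unknown fraction x of Re-185:
184.95295·x + 186.95575·(1 − x) = 186.20670
(184.95295 − 186.95575)·x = 186.20670 − 186.95575
x = -0.74905 / -2.00280 = 0.37400 → 37.40% Re-185, 62.60% Re-187.

62.60%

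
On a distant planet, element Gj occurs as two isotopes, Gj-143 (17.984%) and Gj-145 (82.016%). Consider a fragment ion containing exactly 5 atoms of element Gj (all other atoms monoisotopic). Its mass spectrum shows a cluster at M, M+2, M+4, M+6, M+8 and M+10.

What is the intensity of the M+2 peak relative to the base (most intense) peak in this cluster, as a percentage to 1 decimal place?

1.1%

Binomial terms of (0.17984 + 0.82016)^5: M 0.0002, M+2 0.0043, M+4 0.0391, M+6 0.1784, M+8 0.4069, M+10 0.3711 → M+8 is the base peak.
P(M+8) = C(5,4) × 0.17984^1 × 0.82016^4 = 5 × 0.17984 × 0.45247474 = 0.406865 (base)
P(M+2) = C(5,1) × 0.17984^4 × 0.82016^1 = 5 × 0.00104603 × 0.82016 = 0.004290
Relative intensity = 0.004290 / 0.406865 × 100 = 1.1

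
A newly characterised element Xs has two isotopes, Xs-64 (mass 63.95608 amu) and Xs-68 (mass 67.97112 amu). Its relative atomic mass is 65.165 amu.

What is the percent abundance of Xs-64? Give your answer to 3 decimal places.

69.890%

Writing the weighted mean with unknown fraction x of Xs-64:
63.95608·x + 67.97112·(1 − x) = 65.165
(63.95608 − 67.97112)·x = 65.165 − 67.97112
x = -2.80612 / -4.01504 = 0.69890 → 69.890% Xs-64, 30.110% Xs-68.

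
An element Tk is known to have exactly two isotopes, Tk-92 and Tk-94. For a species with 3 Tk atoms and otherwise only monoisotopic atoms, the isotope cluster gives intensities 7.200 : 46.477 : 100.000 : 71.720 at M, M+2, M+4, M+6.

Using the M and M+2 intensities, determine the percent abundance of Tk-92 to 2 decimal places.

31.73%

Let p = fractional abundance of Tk-92. I(M+2)/I(M) = [C(3,1)·p^2·(1−p)] / p^3 = 3·(1−p)/p = 46.477/7.200 = 6.4551
(1−p)/p = 6.4551/3 = 2.1517  ⇒  p = 1/(1 + 2.1517) = 0.3173
Tk-92: 31.73%, Tk-94: 68.27%.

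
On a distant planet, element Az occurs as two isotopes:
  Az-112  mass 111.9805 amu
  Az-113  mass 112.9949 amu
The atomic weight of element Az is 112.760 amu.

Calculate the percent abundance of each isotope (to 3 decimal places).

Az-112: 23.157%, Az-113: 76.843%

Writing the weighted mean with unknown fraction x of Az-112:
111.9805·x + 112.9949·(1 − x) = 112.760
(111.9805 − 112.9949)·x = 112.760 − 112.9949
x = -0.2349 / -1.0144 = 0.23157 → 23.157% Az-112, 76.843% Az-113.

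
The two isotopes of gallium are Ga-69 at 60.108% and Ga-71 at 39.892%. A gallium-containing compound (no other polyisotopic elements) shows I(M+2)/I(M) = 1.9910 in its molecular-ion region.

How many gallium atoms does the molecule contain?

3

With n Ga atoms, P(M+2)/P(M) = C(n,1)·p^(n−1)q / p^n = n·q/p = n · 0.39892/0.60108.
n = 1.9910 × 0.60108/0.39892 = 3.00 ≈ 3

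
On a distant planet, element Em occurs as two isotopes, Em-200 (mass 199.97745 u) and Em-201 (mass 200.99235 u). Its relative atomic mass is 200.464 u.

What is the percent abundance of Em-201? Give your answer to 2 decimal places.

47.94%

With x = fraction of Em-200 (so Em-201 is 1 − x):
199.97745·x + 200.99235·(1 − x) = 200.464
(199.97745 − 200.99235)·x = 200.464 − 200.99235
x = -0.52835 / -1.01490 = 0.52059 → 52.06% Em-200, 47.94% Em-201.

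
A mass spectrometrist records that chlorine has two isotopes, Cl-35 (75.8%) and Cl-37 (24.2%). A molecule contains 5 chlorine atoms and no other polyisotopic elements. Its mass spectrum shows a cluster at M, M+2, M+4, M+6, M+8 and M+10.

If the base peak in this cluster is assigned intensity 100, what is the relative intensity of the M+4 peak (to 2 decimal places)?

63.85

Binomial terms of (0.758 + 0.242)^5: M 0.2502, M+2 0.3994, M+4 0.2551, M+6 0.0814, M+8 0.0130, M+10 0.0008 → M+2 is the base peak.
P(M+2) = C(5,1) × 0.758^4 × 0.242^1 = 5 × 0.33012379 × 0.2420 = 0.399450 (base)
P(M+4) = C(5,2) × 0.758^3 × 0.242^2 = 10 × 0.43551951 × 0.058564 = 0.255058
Relative intensity = 0.255058 / 0.399450 × 100 = 63.85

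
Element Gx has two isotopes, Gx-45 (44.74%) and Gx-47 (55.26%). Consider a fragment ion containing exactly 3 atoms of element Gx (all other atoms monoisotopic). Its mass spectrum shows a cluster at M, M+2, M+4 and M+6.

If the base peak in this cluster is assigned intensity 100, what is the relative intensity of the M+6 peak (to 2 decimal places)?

Term probabilities: M 0.0896, M+2 0.3318, M+4 0.4099, M+6 0.1687. Base peak = M+4.
P(M+4) = C(3,2) × 0.4474^1 × 0.5526^2 = 3 × 0.4474 × 0.30536676 = 0.409863 (base)
P(M+6) = C(3,3) × 0.4474^0 × 0.5526^3 = 1 × 1.0000 × 0.16874567 = 0.168746
Relative intensity = 0.168746 / 0.409863 × 100 = 41.17

41.17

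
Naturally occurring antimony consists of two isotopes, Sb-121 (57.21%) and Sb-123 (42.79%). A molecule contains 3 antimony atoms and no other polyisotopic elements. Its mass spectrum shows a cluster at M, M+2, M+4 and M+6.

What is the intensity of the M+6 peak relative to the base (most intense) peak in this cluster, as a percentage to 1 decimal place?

18.6%

Term probabilities: M 0.1872, M+2 0.4202, M+4 0.3143, M+6 0.0783. Base peak = M+2.
P(M+2) = C(3,1) × 0.5721^2 × 0.4279^1 = 3 × 0.32729841 × 0.4279 = 0.420153 (base)
P(M+6) = C(3,3) × 0.5721^0 × 0.4279^3 = 1 × 1.0000 × 0.07834781 = 0.078348
Relative intensity = 0.078348 / 0.420153 × 100 = 18.6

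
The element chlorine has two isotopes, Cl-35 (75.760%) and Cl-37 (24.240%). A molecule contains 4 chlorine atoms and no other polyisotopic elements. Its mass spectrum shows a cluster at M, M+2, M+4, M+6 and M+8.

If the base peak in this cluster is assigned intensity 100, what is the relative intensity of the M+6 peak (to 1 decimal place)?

Term probabilities: M 0.3294, M+2 0.4216, M+4 0.2023, M+6 0.0432, M+8 0.0035. Base peak = M+2.
P(M+2) = C(4,1) × 0.75760^3 × 0.24240^1 = 4 × 0.4348304 × 0.2424 = 0.421612 (base)
P(M+6) = C(4,3) × 0.75760^1 × 0.24240^3 = 4 × 0.7576 × 0.01424288 = 0.043162
Relative intensity = 0.043162 / 0.421612 × 100 = 10.2

10.2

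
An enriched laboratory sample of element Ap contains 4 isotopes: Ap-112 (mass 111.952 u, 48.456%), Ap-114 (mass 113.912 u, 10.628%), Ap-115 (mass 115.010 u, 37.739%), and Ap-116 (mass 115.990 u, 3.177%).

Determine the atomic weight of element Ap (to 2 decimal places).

113.44 u

Ar = Σ fᵢ·mᵢ = 0.48456 × 111.952 + 0.10628 × 113.912 + 0.37739 × 115.010 + 0.03177 × 115.990
= 54.2475 + 12.1066 + 43.4036 + 3.6850 = 113.4427 u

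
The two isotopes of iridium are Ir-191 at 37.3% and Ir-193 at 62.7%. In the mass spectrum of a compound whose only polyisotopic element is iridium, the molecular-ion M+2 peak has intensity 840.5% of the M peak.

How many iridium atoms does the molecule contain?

5

The M+2/M ratio from n Ir atoms is n · q/p = n · 0.627/0.373.
n = 8.405 × 0.373/0.627 = 5.00 ≈ 5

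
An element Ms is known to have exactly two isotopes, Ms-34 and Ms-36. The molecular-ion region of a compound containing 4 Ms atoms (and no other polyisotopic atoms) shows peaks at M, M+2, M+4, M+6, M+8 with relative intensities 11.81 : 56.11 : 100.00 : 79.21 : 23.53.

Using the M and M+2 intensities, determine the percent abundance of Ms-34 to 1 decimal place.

45.7%

Let p = fractional abundance of Ms-34. I(M+2)/I(M) = [C(4,1)·p^3·(1−p)] / p^4 = 4·(1−p)/p = 56.11/11.81 = 4.7511
(1−p)/p = 4.7511/4 = 1.1878  ⇒  p = 1/(1 + 1.1878) = 0.4571
Ms-34: 45.7%, Ms-36: 54.3%.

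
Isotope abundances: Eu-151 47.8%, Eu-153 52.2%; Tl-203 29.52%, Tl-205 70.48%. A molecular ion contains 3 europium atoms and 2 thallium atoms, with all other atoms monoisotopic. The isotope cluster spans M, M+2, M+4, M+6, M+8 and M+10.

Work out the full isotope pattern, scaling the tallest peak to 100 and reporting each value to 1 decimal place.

2.7 : 21.7 : 67.2 : 100.0 : 71.8 : 20.0

Europium pattern (n=3): 0.10921535 : 0.35780594 : 0.39074206 : 0.14223665
Thallium pattern (n=2): 0.08714304 : 0.41611392 : 0.49674304
Convolve the two distributions (both contribute in 2-u steps):
  M: 0.10921535×0.08714304 = 0.009517
  M+2: 0.10921535×0.41611392 + 0.35780594×0.08714304 = 0.076626
  M+4: 0.10921535×0.49674304 + 0.35780594×0.41611392 + 0.39074206×0.08714304 = 0.237190
  M+6: 0.35780594×0.49674304 + 0.39074206×0.41611392 + 0.14223665×0.08714304 = 0.352726
  M+8: 0.39074206×0.49674304 + 0.14223665×0.41611392 = 0.253285
  M+10: 0.14223665×0.49674304 = 0.070655
Scale to base peak (0.352726) = 100: 2.7 : 21.7 : 67.2 : 100.0 : 71.8 : 20.0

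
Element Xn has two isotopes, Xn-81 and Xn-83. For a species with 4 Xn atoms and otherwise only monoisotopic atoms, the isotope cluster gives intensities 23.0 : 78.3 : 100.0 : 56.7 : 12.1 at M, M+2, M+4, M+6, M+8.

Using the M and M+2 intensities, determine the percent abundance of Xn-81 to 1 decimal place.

If p is the fraction of Xn that is Xn-81, then I(M+2)/I(M) = [C(4,1)·p^3·(1−p)] / p^4 = 4·(1−p)/p = 78.3/23.0 = 3.4043
(1−p)/p = 3.4043/4 = 0.8511  ⇒  p = 1/(1 + 0.8511) = 0.5402
Xn-81: 54.0%, Xn-83: 46.0%.

54.0%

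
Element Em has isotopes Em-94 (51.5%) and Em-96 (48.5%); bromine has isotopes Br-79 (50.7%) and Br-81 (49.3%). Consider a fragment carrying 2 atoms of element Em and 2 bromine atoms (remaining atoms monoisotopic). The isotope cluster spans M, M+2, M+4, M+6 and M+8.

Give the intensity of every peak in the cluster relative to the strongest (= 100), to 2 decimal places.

18.20 : 69.66 : 100.00 : 63.79 : 15.26

Element Em pattern (n=2): 0.265225 : 0.49955 : 0.235225
Bromine pattern (n=2): 0.257049 : 0.499902 : 0.243049
Convolve the two distributions (both contribute in 2-u steps):
  M: 0.265225×0.257049 = 0.068176
  M+2: 0.265225×0.499902 + 0.49955×0.257049 = 0.260995
  M+4: 0.265225×0.243049 + 0.49955×0.499902 + 0.235225×0.257049 = 0.374653
  M+6: 0.49955×0.243049 + 0.235225×0.499902 = 0.239005
  M+8: 0.235225×0.243049 = 0.057171
Scale to base peak (0.374653) = 100: 18.20 : 69.66 : 100.00 : 63.79 : 15.26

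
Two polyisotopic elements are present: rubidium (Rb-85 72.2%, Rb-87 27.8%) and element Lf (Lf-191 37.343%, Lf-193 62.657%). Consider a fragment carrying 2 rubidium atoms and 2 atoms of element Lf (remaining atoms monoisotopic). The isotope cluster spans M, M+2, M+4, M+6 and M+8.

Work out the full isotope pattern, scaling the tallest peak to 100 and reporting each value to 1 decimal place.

18.0 : 74.4 : 100.0 : 48.0 : 7.5

Rubidium pattern (n=2): 0.521284 : 0.401432 : 0.077284
Element Lf pattern (n=2): 0.13944996 : 0.46796007 : 0.39258996
Convolve the two distributions (both contribute in 2-u steps):
  M: 0.521284×0.13944996 = 0.072693
  M+2: 0.521284×0.46796007 + 0.401432×0.13944996 = 0.299920
  M+4: 0.521284×0.39258996 + 0.401432×0.46796007 + 0.077284×0.13944996 = 0.403282
  M+6: 0.401432×0.39258996 + 0.077284×0.46796007 = 0.193764
  M+8: 0.077284×0.39258996 = 0.030341
Scale to base peak (0.403282) = 100: 18.0 : 74.4 : 100.0 : 48.0 : 7.5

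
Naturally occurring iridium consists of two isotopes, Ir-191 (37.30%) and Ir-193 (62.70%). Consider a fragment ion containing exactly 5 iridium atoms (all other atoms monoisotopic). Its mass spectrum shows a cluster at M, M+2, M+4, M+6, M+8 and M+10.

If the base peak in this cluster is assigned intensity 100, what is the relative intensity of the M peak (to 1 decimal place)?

Binomial terms of (0.3730 + 0.6270)^5: M 0.0072, M+2 0.0607, M+4 0.2040, M+6 0.3429, M+8 0.2882, M+10 0.0969 → M+6 is the base peak.
P(M+6) = C(5,3) × 0.3730^2 × 0.6270^3 = 10 × 0.139129 × 0.24649188 = 0.342942 (base)
P(M) = C(5,0) × 0.3730^5 × 0.6270^0 = 1 × 0.00722012 × 1.0000 = 0.007220
Relative intensity = 0.007220 / 0.342942 × 100 = 2.1

2.1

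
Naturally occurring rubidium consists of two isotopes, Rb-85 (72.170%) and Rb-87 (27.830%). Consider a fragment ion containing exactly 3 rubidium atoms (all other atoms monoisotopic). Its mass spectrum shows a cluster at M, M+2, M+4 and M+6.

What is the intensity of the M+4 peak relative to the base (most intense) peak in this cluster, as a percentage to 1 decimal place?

38.6%

(0.72170 + 0.27830)^3 gives M 0.3759, M+2 0.4349, M+4 0.1677, M+6 0.0216; the largest is M+2.
P(M+2) = C(3,1) × 0.72170^2 × 0.27830^1 = 3 × 0.52085089 × 0.2783 = 0.434858 (base)
P(M+4) = C(3,2) × 0.72170^1 × 0.27830^2 = 3 × 0.7217 × 0.07745089 = 0.167689
Relative intensity = 0.167689 / 0.434858 × 100 = 38.6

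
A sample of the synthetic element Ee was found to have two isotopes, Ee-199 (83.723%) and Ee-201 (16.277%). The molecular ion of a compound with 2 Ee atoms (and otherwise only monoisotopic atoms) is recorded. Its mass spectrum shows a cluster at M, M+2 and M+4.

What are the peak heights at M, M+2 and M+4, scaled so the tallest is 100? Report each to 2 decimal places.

The 2 Ee atoms are independent, so intensities follow the terms of (0.83723 + 0.16277)^2.
P(M) = 0.83723^2 = 0.700954
P(M+2) = 2 × 0.83723^1 × 0.16277^1 = 0.272552
P(M+4) = 0.16277^2 = 0.026494
The M peak is largest (0.700954); scaling to 100 gives 100.00 : 38.88 : 3.78.

100.00 : 38.88 : 3.78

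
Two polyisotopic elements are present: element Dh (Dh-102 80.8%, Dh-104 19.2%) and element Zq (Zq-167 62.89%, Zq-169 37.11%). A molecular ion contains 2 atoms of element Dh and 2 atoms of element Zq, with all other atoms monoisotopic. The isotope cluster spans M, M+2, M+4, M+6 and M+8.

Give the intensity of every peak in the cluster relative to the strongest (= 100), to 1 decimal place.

60.4 : 100.0 : 58.3 : 14.0 : 1.2

Element Dh pattern (n=2): 0.652864 : 0.310272 : 0.036864
Element Zq pattern (n=2): 0.39551521 : 0.46676958 : 0.13771521
Convolve the two distributions (both contribute in 2-u steps):
  M: 0.652864×0.39551521 = 0.258218
  M+2: 0.652864×0.46676958 + 0.310272×0.39551521 = 0.427454
  M+4: 0.652864×0.13771521 + 0.310272×0.46676958 + 0.036864×0.39551521 = 0.249315
  M+6: 0.310272×0.13771521 + 0.036864×0.46676958 = 0.059936
  M+8: 0.036864×0.13771521 = 0.005077
Scale to base peak (0.427454) = 100: 60.4 : 100.0 : 58.3 : 14.0 : 1.2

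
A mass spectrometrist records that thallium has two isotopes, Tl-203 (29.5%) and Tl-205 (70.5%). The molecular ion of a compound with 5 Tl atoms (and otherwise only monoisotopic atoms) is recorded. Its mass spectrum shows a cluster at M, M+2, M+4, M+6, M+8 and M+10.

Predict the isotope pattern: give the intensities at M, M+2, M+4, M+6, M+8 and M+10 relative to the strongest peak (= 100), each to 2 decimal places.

The 5 Tl atoms are independent, so intensities follow the terms of (0.295 + 0.705)^5.
P(M) = 0.295^5 = 0.002234
P(M+2) = 5 × 0.295^4 × 0.705^1 = 0.026696
P(M+4) = 10 × 0.295^3 × 0.705^2 = 0.127598
P(M+6) = 10 × 0.295^2 × 0.705^3 = 0.304938
P(M+8) = 5 × 0.295^1 × 0.705^4 = 0.364375
P(M+10) = 0.705^5 = 0.174159
The M+8 peak is largest (0.364375); scaling to 100 gives 0.61 : 7.33 : 35.02 : 83.69 : 100.00 : 47.80.

0.61 : 7.33 : 35.02 : 83.69 : 100.00 : 47.80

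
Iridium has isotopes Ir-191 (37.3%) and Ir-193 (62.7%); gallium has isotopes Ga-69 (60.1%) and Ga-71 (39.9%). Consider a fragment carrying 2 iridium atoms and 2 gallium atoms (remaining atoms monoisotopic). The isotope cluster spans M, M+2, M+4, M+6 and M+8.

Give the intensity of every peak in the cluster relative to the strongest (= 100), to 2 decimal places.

12.94 : 60.67 : 100.00 : 67.70 : 16.11

Iridium pattern (n=2): 0.139129 : 0.467742 : 0.393129
Gallium pattern (n=2): 0.361201 : 0.479598 : 0.159201
Convolve the two distributions (both contribute in 2-u steps):
  M: 0.139129×0.361201 = 0.050254
  M+2: 0.139129×0.479598 + 0.467742×0.361201 = 0.235675
  M+4: 0.139129×0.159201 + 0.467742×0.479598 + 0.393129×0.361201 = 0.388476
  M+6: 0.467742×0.159201 + 0.393129×0.479598 = 0.263009
  M+8: 0.393129×0.159201 = 0.062587
Scale to base peak (0.388476) = 100: 12.94 : 60.67 : 100.00 : 67.70 : 16.11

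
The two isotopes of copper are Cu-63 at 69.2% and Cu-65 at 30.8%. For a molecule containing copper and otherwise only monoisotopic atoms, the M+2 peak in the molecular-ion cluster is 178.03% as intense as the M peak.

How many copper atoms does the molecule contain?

The M+2/M ratio from n Cu atoms is n · q/p = n · 0.308/0.692.
n = 1.7803 × 0.692/0.308 = 4.00 ≈ 4

4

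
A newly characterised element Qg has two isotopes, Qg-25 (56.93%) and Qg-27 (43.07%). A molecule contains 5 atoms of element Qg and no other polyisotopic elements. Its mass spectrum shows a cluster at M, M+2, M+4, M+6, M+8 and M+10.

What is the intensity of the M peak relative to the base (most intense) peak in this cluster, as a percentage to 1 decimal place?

17.5%

Binomial terms of (0.5693 + 0.4307)^5: M 0.0598, M+2 0.2262, M+4 0.3423, M+6 0.2589, M+8 0.0980, M+10 0.0148 → M+4 is the base peak.
P(M+4) = C(5,2) × 0.5693^3 × 0.4307^2 = 10 × 0.18451155 × 0.18550249 = 0.342274 (base)
P(M) = C(5,0) × 0.5693^5 × 0.4307^0 = 1 × 0.05980065 × 1.0000 = 0.059801
Relative intensity = 0.059801 / 0.342274 × 100 = 17.5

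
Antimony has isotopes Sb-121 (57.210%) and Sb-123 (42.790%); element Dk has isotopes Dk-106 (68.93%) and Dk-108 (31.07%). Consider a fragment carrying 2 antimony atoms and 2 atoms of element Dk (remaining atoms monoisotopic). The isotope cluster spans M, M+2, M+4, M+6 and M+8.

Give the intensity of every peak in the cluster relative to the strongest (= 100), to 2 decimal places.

Antimony pattern (n=2): 0.32729841 : 0.48960318 : 0.18309841
Element Dk pattern (n=2): 0.47513449 : 0.42833102 : 0.09653449
Convolve the two distributions (both contribute in 2-u steps):
  M: 0.32729841×0.47513449 = 0.155511
  M+2: 0.32729841×0.42833102 + 0.48960318×0.47513449 = 0.372819
  M+4: 0.32729841×0.09653449 + 0.48960318×0.42833102 + 0.18309841×0.47513449 = 0.328304
  M+6: 0.48960318×0.09653449 + 0.18309841×0.42833102 = 0.125690
  M+8: 0.18309841×0.09653449 = 0.017675
Scale to base peak (0.372819) = 100: 41.71 : 100.00 : 88.06 : 33.71 : 4.74

41.71 : 100.00 : 88.06 : 33.71 : 4.74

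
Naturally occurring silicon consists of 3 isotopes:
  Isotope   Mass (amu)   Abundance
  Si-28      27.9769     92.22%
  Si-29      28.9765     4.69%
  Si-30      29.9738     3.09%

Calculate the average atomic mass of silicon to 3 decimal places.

28.085 amu

The abundance-weighted mean is 0.9222 × 27.9769 + 0.0469 × 28.9765 + 0.0309 × 29.9738
= 25.80030 + 1.35900 + 0.92619 = 28.08549 amu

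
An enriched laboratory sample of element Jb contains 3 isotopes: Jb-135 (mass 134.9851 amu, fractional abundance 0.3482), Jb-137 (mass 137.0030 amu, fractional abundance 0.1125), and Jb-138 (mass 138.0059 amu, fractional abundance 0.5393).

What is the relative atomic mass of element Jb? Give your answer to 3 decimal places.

136.841 amu

Average mass = Σ (abundance × isotope mass) = 0.3482 × 134.9851 + 0.1125 × 137.0030 + 0.5393 × 138.0059
= 47.00181 + 15.41284 + 74.42658 = 136.84123 amu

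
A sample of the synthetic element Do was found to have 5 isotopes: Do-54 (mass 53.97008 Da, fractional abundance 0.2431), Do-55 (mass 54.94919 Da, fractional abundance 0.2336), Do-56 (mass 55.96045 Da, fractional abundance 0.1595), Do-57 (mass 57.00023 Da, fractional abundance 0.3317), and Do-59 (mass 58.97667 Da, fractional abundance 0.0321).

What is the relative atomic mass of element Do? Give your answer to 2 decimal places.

Average mass = Σ (abundance × isotope mass) = 0.2431 × 53.97008 + 0.2336 × 54.94919 + 0.1595 × 55.96045 + 0.3317 × 57.00023 + 0.0321 × 58.97667
= 13.120126 + 12.836131 + 8.925692 + 18.906976 + 1.893151 = 55.682076 Da

55.68 Da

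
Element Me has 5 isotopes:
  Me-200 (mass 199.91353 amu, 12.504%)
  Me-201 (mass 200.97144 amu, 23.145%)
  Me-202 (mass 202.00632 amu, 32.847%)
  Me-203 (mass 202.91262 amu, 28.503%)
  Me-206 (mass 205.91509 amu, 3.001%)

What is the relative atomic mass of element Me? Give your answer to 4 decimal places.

The abundance-weighted mean is 0.12504 × 199.91353 + 0.23145 × 200.97144 + 0.32847 × 202.00632 + 0.28503 × 202.91262 + 0.03001 × 205.91509
= 24.997188 + 46.514840 + 66.353016 + 57.836184 + 6.179512 = 201.880740 amu

201.8807 amu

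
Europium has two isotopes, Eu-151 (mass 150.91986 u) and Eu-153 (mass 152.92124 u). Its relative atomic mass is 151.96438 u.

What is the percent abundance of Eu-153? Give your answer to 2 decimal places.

52.19%

Let x be the fractional abundance of Eu-151; then Eu-153 has abundance 1 − x.
150.91986·x + 152.92124·(1 − x) = 151.96438
(150.91986 − 152.92124)·x = 151.96438 − 152.92124
x = -0.95686 / -2.00138 = 0.47810 → 47.81% Eu-151, 52.19% Eu-153.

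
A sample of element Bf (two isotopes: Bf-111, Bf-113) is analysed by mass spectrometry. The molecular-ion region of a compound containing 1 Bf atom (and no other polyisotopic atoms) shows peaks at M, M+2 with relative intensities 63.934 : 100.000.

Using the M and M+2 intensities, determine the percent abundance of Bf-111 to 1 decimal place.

39.0%

Let p = fractional abundance of Bf-111. I(M+2)/I(M) = [C(1,1)·p^0·(1−p)] / p^1 = 1·(1−p)/p = 100.000/63.934 = 1.5641
(1−p)/p = 1.5641/1 = 1.5641  ⇒  p = 1/(1 + 1.5641) = 0.3900
Bf-111: 39.0%, Bf-113: 61.0%.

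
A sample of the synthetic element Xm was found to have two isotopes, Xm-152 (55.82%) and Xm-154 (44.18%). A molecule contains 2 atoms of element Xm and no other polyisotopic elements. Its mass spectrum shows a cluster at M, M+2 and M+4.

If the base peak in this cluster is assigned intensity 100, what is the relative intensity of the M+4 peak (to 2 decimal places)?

39.57

Term probabilities: M 0.3116, M+2 0.4932, M+4 0.1952. Base peak = M+2.
P(M+2) = C(2,1) × 0.5582^1 × 0.4418^1 = 2 × 0.5582 × 0.4418 = 0.493226 (base)
P(M+4) = C(2,2) × 0.5582^0 × 0.4418^2 = 1 × 1.0000 × 0.19518724 = 0.195187
Relative intensity = 0.195187 / 0.493226 × 100 = 39.57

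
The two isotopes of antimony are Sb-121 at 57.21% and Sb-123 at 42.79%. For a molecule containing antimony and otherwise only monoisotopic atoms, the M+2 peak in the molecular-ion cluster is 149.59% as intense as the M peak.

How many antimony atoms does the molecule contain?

With n Sb atoms, P(M+2)/P(M) = C(n,1)·p^(n−1)q / p^n = n·q/p = n · 0.4279/0.5721.
n = 1.4959 × 0.5721/0.4279 = 2.00 ≈ 2

2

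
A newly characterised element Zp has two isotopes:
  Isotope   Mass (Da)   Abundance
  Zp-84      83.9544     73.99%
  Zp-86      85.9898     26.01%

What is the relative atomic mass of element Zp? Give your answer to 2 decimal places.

84.48 Da

Average mass = Σ (abundance × isotope mass) = 0.7399 × 83.9544 + 0.2601 × 85.9898
= 62.11786 + 22.36595 = 84.48381 Da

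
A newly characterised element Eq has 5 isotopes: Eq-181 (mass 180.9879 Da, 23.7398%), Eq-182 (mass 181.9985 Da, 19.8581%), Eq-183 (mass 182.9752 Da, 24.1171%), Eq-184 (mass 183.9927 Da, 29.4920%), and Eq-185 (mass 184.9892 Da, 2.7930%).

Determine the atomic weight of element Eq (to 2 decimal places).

182.67 Da

Ar = Σ fᵢ·mᵢ = 0.237398 × 180.9879 + 0.198581 × 181.9985 + 0.241171 × 182.9752 + 0.294920 × 183.9927 + 0.027930 × 184.9892
= 42.96617 + 36.14144 + 44.12831 + 54.26313 + 5.16675 = 182.66580 Da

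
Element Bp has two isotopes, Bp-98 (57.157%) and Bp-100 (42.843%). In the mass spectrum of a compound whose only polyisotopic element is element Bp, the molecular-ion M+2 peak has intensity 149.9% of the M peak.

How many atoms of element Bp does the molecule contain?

With n Bp atoms, P(M+2)/P(M) = C(n,1)·p^(n−1)q / p^n = n·q/p = n · 0.42843/0.57157.
n = 1.499 × 0.57157/0.42843 = 2.00 ≈ 2

2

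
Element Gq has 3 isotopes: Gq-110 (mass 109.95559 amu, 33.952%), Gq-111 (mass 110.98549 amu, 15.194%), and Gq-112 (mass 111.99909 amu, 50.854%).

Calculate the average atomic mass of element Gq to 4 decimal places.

111.1513 amu

Weight each isotope mass by its fractional abundance: 0.33952 × 109.95559 + 0.15194 × 110.98549 + 0.50854 × 111.99909
= 37.332122 + 16.863135 + 56.956017 = 111.151274 amu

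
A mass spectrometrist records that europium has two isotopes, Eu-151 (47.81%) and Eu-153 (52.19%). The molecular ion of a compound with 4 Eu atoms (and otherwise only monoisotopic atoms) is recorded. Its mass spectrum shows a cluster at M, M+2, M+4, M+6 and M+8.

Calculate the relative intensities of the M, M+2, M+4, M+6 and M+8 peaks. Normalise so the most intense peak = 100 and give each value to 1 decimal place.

14.0 : 61.1 : 100.0 : 72.8 : 19.9

The 4 Eu atoms are independent, so intensities follow the terms of (0.4781 + 0.5219)^4.
P(M) = 0.4781^4 = 0.052249
P(M+2) = 4 × 0.4781^3 × 0.5219^1 = 0.228141
P(M+4) = 6 × 0.4781^2 × 0.5219^2 = 0.373563
P(M+6) = 4 × 0.4781^1 × 0.5219^3 = 0.271857
P(M+8) = 0.5219^4 = 0.074191
The M+4 peak is largest (0.373563); scaling to 100 gives 14.0 : 61.1 : 100.0 : 72.8 : 19.9.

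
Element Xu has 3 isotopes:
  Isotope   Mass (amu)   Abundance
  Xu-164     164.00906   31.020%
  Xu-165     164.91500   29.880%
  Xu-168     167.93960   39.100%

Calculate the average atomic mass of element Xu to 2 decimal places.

Weight each isotope mass by its fractional abundance: 0.31020 × 164.00906 + 0.29880 × 164.91500 + 0.39100 × 167.93960
= 50.875610 + 49.276602 + 65.664384 = 165.816596 amu

165.82 amu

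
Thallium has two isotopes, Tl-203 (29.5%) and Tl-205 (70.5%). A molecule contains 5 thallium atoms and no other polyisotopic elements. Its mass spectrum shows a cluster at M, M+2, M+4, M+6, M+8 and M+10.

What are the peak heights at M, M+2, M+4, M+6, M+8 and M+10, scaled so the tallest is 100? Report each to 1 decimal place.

Expanding (0.295 + 0.705)^5:
P(M) = 0.295^5 = 0.002234
P(M+2) = 5 × 0.295^4 × 0.705^1 = 0.026696
P(M+4) = 10 × 0.295^3 × 0.705^2 = 0.127598
P(M+6) = 10 × 0.295^2 × 0.705^3 = 0.304938
P(M+8) = 5 × 0.295^1 × 0.705^4 = 0.364375
P(M+10) = 0.705^5 = 0.174159
The M+8 peak is largest (0.364375); scaling to 100 gives 0.6 : 7.3 : 35.0 : 83.7 : 100.0 : 47.8.

0.6 : 7.3 : 35.0 : 83.7 : 100.0 : 47.8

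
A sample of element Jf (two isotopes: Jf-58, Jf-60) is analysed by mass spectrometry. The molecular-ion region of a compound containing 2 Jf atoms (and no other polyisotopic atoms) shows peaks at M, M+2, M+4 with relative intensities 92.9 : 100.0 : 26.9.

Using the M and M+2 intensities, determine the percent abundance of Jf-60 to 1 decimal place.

35.0%

If p is the fraction of Jf that is Jf-58, then I(M+2)/I(M) = [C(2,1)·p^1·(1−p)] / p^2 = 2·(1−p)/p = 100.0/92.9 = 1.0764
(1−p)/p = 1.0764/2 = 0.5382  ⇒  p = 1/(1 + 0.5382) = 0.6501
Jf-58: 65.0%, Jf-60: 35.0%.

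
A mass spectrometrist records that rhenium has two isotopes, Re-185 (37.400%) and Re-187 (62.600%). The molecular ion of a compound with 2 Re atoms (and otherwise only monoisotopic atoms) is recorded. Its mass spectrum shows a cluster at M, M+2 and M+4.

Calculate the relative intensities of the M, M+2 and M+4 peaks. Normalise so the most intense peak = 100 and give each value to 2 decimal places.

29.87 : 100.00 : 83.69

Expanding (0.37400 + 0.62600)^2:
P(M) = 0.37400^2 = 0.139876
P(M+2) = 2 × 0.37400^1 × 0.62600^1 = 0.468248
P(M+4) = 0.62600^2 = 0.391876
The M+2 peak is largest (0.468248); scaling to 100 gives 29.87 : 100.00 : 83.69.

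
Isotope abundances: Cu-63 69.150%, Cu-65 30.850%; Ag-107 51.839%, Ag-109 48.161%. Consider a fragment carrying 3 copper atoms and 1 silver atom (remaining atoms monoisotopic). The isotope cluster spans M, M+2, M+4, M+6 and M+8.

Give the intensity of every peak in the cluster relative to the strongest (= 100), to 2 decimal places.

44.10 : 100.00 : 81.17 : 28.38 : 3.64

Copper pattern (n=3): 0.33065611 : 0.44254842 : 0.19743483 : 0.02936064
Silver pattern (n=1): 0.51839 : 0.48161
Convolve the two distributions (both contribute in 2-u steps):
  M: 0.33065611×0.51839 = 0.171409
  M+2: 0.33065611×0.48161 + 0.44254842×0.51839 = 0.388660
  M+4: 0.44254842×0.48161 + 0.19743483×0.51839 = 0.315484
  M+6: 0.19743483×0.48161 + 0.02936064×0.51839 = 0.110307
  M+8: 0.02936064×0.48161 = 0.014140
Scale to base peak (0.388660) = 100: 44.10 : 100.00 : 81.17 : 28.38 : 3.64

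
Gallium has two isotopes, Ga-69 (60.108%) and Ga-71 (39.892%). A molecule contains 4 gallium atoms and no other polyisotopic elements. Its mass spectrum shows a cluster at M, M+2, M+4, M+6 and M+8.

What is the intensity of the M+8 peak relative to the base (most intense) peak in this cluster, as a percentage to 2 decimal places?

(0.60108 + 0.39892)^4 gives M 0.1305, M+2 0.3465, M+4 0.3450, M+6 0.1526, M+8 0.0253; the largest is M+2.
P(M+2) = C(4,1) × 0.60108^3 × 0.39892^1 = 4 × 0.2171685 × 0.39892 = 0.346531 (base)
P(M+8) = C(4,4) × 0.60108^0 × 0.39892^4 = 1 × 1.0000 × 0.02532464 = 0.025325
Relative intensity = 0.025325 / 0.346531 × 100 = 7.31

7.31%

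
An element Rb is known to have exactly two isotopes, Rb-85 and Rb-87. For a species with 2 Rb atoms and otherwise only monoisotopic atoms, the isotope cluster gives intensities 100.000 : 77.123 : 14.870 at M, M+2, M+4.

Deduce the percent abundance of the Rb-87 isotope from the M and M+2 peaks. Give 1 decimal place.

27.8%

If p is the fraction of Rb that is Rb-85, then I(M+2)/I(M) = [C(2,1)·p^1·(1−p)] / p^2 = 2·(1−p)/p = 77.123/100.000 = 0.7712
(1−p)/p = 0.7712/2 = 0.3856  ⇒  p = 1/(1 + 0.3856) = 0.7217
Rb-85: 72.2%, Rb-87: 27.8%.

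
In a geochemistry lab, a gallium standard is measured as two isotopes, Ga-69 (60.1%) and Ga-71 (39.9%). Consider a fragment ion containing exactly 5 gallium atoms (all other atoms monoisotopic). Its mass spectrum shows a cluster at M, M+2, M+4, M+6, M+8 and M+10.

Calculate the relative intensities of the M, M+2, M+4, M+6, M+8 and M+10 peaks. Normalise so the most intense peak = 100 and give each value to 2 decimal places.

22.69 : 75.31 : 100.00 : 66.39 : 22.04 : 2.93

The 5 Ga atoms are independent, so intensities follow the terms of (0.601 + 0.399)^5.
P(M) = 0.601^5 = 0.078410
P(M+2) = 5 × 0.601^4 × 0.399^1 = 0.260280
P(M+4) = 10 × 0.601^3 × 0.399^2 = 0.345596
P(M+6) = 10 × 0.601^2 × 0.399^3 = 0.229439
P(M+8) = 5 × 0.601^1 × 0.399^4 = 0.076162
P(M+10) = 0.399^5 = 0.010113
The M+4 peak is largest (0.345596); scaling to 100 gives 22.69 : 75.31 : 100.00 : 66.39 : 22.04 : 2.93.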